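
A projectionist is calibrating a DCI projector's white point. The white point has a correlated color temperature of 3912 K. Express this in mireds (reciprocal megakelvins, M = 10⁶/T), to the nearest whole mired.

256 mireds

M = 10⁶ / 3912 = 255.624 → 256 mireds.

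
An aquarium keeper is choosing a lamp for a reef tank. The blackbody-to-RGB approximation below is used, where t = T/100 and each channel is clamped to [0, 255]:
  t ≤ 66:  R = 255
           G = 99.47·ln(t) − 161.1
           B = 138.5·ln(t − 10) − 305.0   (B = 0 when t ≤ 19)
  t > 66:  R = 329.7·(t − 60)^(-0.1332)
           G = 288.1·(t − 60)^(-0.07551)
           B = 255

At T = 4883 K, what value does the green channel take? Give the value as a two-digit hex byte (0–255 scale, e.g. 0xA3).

t = 4883/100 = 48.83; the t ≤ 66 branch applies.
G = 99.47·ln 48.83 − 161.1 = 99.47·3.8883 − 161.1 = 225.674.
Rounded: 226; in hex, 0xE2.

0xE2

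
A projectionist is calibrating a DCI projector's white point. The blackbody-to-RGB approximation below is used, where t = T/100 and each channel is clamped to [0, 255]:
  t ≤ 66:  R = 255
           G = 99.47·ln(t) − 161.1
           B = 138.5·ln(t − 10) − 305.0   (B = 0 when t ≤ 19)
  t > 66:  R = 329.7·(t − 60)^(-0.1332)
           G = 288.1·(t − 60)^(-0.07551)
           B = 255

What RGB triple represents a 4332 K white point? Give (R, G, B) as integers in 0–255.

t = 4332/100 = 43.32; the t ≤ 66 branch applies.
R = 255 by definition for t ≤ 66.
G = 99.47·ln 43.32 − 161.1 = 99.47·3.7686 − 161.1 = 213.764.
B = 138.5·ln(43.32 − 10) − 305.0 = 138.5·ln 33.32 − 305.0 = 138.5·3.5062 − 305.0 = 180.603.
Rounded: (255, 214, 181).

(255, 214, 181)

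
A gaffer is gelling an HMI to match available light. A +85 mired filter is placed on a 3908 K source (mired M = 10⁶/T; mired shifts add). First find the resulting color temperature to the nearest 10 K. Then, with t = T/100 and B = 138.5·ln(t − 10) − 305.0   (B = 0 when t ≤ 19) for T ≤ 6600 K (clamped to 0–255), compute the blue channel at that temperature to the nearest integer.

105

M_in = 10⁶/3908 = 255.89; M_out = 255.89 + (+85) = 340.89.
T_out = 10⁶/340.89 = 2933.5 K → 2930 K; t = 29.3.
B = 138.5·ln(29.3 − 10) − 305.0 = 138.5·ln 19.3 − 305.0 = 138.5·2.9601 − 305.0 = 104.975.
Rounded: 105.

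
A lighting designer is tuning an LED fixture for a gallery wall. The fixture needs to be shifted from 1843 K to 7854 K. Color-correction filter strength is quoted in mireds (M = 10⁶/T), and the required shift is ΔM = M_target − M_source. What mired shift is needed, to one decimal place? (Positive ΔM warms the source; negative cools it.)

-415.3 mireds

M_source = 10⁶/1843 = 542.594; M_target = 10⁶/7854 = 127.324.
ΔM = 127.324 − 542.594 = -415.270 → -415.3 mireds, a cooling shift.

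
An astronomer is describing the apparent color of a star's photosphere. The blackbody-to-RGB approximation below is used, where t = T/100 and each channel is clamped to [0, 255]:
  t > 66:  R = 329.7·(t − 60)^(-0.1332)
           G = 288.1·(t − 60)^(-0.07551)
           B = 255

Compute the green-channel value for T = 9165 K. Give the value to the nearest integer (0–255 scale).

222

t = 9165/100 = 91.65; the t > 66 branch applies.
G = 288.1·(91.65 − 60)^(-0.07551) = 288.1·31.65^(-0.07551) = 288.1·0.77038 = 221.947.
Rounded: 222.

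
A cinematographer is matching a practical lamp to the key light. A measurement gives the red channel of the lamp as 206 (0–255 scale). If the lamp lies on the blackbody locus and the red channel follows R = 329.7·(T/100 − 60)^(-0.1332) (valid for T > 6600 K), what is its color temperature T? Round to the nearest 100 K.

(t − 60)^(-0.1332) = 206/329.7 = 0.62481.
t − 60 = 0.62481^(1/-0.1332) = 0.62481^(-7.508) = 34.152, so t = 94.152.
T = 100·t = 9415 K → 9400 K to the nearest 100 K.

9400 K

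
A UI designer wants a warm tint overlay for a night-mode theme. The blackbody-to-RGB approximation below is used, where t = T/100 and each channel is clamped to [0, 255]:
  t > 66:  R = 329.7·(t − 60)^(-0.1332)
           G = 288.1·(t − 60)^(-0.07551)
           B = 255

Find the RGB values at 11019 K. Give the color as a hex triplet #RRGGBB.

#C4D6FF

t = 11019/100 = 110.19; the t > 66 branch applies.
R = 329.7·(110.19 − 60)^(-0.1332) = 329.7·50.19^(-0.1332) = 329.7·0.59358 = 195.703.
G = 288.1·(110.19 − 60)^(-0.07551) = 288.1·50.19^(-0.07551) = 288.1·0.74402 = 214.353.
B = 255 by definition for t > 66.
Rounded: (196, 214, 255).
In hex: #C4D6FF.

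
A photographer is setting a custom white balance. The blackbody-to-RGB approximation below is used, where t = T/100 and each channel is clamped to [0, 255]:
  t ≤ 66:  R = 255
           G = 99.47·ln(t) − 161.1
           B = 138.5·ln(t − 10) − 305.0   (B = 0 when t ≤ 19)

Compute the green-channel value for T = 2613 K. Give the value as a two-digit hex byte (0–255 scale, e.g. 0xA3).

t = 2613/100 = 26.13; the t ≤ 66 branch applies.
G = 99.47·ln 26.13 − 161.1 = 99.47·3.2631 − 161.1 = 163.479.
Rounded: 163; in hex, 0xA3.

0xA3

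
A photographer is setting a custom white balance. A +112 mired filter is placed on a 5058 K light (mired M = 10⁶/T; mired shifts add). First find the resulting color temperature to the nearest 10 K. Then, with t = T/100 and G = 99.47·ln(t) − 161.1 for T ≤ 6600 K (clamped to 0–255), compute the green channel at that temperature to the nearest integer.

185

M_in = 10⁶/5058 = 197.71; M_out = 197.71 + (+112) = 309.71.
T_out = 10⁶/309.71 = 3228.9 K → 3230 K; t = 32.3.
G = 99.47·ln 32.3 − 161.1 = 99.47·3.4751 − 161.1 = 184.565.
Rounded: 185.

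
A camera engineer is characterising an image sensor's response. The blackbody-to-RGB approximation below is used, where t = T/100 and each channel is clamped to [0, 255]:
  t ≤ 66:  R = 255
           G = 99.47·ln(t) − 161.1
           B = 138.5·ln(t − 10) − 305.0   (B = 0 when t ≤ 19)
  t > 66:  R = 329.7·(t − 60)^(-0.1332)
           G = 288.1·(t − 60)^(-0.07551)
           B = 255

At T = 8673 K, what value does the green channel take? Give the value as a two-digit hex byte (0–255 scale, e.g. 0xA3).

0xE1

t = 8673/100 = 86.73; the t > 66 branch applies.
G = 288.1·(86.73 − 60)^(-0.07551) = 288.1·26.73^(-0.07551) = 288.1·0.78027 = 224.797.
Rounded: 225; in hex, 0xE1.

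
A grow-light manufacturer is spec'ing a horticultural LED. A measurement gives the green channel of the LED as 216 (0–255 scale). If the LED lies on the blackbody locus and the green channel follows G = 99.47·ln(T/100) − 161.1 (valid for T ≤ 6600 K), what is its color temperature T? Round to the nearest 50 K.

ln t = (216 + 161.1) / 99.47 = 3.7911.
t = e^3.7911 = 44.305.
T = 100·t = 4430 K → 4450 K to the nearest 50 K.

4450 K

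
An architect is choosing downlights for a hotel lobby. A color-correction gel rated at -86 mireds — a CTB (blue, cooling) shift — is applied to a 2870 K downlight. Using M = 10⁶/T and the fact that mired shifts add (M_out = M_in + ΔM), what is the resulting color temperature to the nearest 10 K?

M_in = 10⁶/2870 = 348.43 mireds.
M_out = 348.43 + (-86) = 262.43 mireds.
T_out = 10⁶/262.43 = 3810.5 K → 3810 K.

3810 K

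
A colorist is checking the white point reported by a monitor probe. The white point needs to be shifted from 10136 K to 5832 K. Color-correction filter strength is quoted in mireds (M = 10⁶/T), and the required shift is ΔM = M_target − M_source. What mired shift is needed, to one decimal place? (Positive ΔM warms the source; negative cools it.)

M_source = 10⁶/10136 = 98.658; M_target = 10⁶/5832 = 171.468.
ΔM = 171.468 − 98.658 = 72.810 → +72.8 mireds, a warming shift.

+72.8 mireds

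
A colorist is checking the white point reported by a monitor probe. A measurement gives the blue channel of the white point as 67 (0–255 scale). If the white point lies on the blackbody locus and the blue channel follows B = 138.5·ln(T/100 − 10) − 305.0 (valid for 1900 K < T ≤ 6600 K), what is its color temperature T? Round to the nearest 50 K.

2450 K

ln(t − 10) = (67 + 305.0) / 138.5 = 2.6859.
t − 10 = e^2.6859 = 14.672, so t = 24.672.
T = 100·t = 2467 K → 2450 K to the nearest 50 K.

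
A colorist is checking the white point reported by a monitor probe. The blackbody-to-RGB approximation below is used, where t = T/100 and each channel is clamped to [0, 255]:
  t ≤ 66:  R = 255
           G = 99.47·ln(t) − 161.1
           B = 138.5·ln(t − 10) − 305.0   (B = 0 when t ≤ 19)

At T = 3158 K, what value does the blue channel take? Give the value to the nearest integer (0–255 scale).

120

t = 3158/100 = 31.58; the t ≤ 66 branch applies.
B = 138.5·ln(31.58 − 10) − 305.0 = 138.5·ln 21.58 − 305.0 = 138.5·3.0718 − 305.0 = 120.440.
Rounded: 120.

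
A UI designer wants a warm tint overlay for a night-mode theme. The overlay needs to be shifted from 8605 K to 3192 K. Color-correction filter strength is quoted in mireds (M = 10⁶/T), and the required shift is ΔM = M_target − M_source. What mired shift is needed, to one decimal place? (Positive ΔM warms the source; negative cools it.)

+197.1 mireds

M_source = 10⁶/8605 = 116.212; M_target = 10⁶/3192 = 313.283.
ΔM = 313.283 − 116.212 = 197.072 → +197.1 mireds, a warming shift.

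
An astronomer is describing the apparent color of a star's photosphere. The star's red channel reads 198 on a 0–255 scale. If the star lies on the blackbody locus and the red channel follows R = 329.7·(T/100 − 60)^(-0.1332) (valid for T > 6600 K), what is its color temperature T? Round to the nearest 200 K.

10600 K

(t − 60)^(-0.1332) = 198/329.7 = 0.60055.
t − 60 = 0.60055^(1/-0.1332) = 0.60055^(-7.508) = 45.980, so t = 105.980.
T = 100·t = 10598 K → 10600 K to the nearest 200 K.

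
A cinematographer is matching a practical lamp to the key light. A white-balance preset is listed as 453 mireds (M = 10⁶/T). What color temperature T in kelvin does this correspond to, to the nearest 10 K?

T = 10⁶ / 453 = 2207.51 K → 2210 K.

2210 K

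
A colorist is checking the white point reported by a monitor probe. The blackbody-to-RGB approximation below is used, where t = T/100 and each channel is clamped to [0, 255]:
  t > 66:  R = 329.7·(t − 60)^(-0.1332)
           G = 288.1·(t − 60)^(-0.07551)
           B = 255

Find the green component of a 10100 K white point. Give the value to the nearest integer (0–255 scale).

t = 10100/100 = 101; the t > 66 branch applies.
G = 288.1·(101 − 60)^(-0.07551) = 288.1·41^(-0.07551) = 288.1·0.75547 = 217.652.
Rounded: 218.

218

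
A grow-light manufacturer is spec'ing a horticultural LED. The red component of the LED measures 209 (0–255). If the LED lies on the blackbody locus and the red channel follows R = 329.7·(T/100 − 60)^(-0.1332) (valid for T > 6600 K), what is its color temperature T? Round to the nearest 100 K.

(t − 60)^(-0.1332) = 209/329.7 = 0.63391.
t − 60 = 0.63391^(1/-0.1332) = 0.63391^(-7.508) = 30.639, so t = 90.639.
T = 100·t = 9064 K → 9100 K to the nearest 100 K.

9100 K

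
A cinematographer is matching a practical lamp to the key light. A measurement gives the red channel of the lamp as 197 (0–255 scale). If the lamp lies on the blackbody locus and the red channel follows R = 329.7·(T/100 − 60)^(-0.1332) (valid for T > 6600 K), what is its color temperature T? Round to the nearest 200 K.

(t − 60)^(-0.1332) = 197/329.7 = 0.59751.
t − 60 = 0.59751^(1/-0.1332) = 0.59751^(-7.508) = 47.761, so t = 107.761.
T = 100·t = 10776 K → 10800 K to the nearest 200 K.

10800 K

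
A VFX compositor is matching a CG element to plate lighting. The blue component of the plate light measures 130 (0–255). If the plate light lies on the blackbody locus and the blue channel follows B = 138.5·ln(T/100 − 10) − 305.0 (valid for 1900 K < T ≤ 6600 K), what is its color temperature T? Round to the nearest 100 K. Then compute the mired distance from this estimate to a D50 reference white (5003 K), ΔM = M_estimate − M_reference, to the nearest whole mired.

ln(t − 10) = (130 + 305.0) / 138.5 = 3.1408.
t − 10 = e^3.1408 = 23.122, so t = 33.122.
T = 100·t = 3312 K → 3300 K to the nearest 100 K.
M_estimate = 10⁶/3300 = 303.03; M_reference = 10⁶/5003 = 199.88.
ΔM = 303.03 − 199.88 = 103.15 → +103 mireds.

+103 mireds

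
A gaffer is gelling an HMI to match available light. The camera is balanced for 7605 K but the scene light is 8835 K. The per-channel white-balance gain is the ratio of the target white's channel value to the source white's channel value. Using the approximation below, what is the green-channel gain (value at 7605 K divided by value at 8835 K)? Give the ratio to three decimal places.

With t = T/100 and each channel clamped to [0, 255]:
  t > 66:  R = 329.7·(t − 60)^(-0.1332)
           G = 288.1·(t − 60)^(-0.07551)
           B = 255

At 8835 K (t = 88.35):
  G = 288.1·(88.35 − 60)^(-0.07551) = 288.1·28.35^(-0.07551) = 288.1·0.77682 = 223.800.
At 7605 K (t = 76.05):
  G = 288.1·(76.05 − 60)^(-0.07551) = 288.1·16.05^(-0.07551) = 288.1·0.81091 = 233.624.
Gain = 233.624 / 223.800 = 1.0439 → 1.044.

1.044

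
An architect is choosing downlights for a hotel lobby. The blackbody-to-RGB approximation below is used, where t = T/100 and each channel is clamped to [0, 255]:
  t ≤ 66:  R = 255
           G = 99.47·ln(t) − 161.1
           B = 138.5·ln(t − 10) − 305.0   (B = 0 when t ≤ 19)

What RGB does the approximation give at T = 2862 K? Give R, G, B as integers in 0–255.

R=255, G=173, B=100

t = 2862/100 = 28.62; the t ≤ 66 branch applies.
R = 255 by definition for t ≤ 66.
G = 99.47·ln 28.62 − 161.1 = 99.47·3.3541 − 161.1 = 172.533.
B = 138.5·ln(28.62 − 10) − 305.0 = 138.5·ln 18.62 − 305.0 = 138.5·2.9242 − 305.0 = 100.007.
Rounded: (255, 173, 100).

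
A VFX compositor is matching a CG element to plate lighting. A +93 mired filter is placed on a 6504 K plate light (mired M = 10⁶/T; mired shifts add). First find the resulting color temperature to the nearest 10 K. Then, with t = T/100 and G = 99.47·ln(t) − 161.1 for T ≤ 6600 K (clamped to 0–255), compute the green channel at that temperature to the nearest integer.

M_in = 10⁶/6504 = 153.75; M_out = 153.75 + (+93) = 246.75.
T_out = 10⁶/246.75 = 4052.7 K → 4050 K; t = 40.5.
G = 99.47·ln 40.5 − 161.1 = 99.47·3.7013 − 161.1 = 207.069.
Rounded: 207.

207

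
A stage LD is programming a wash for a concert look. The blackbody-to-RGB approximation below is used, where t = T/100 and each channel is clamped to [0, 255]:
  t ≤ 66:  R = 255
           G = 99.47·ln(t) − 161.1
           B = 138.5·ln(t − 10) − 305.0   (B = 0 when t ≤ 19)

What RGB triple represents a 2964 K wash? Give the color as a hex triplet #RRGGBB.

#FFB06B

t = 2964/100 = 29.64; the t ≤ 66 branch applies.
R = 255 by definition for t ≤ 66.
G = 99.47·ln 29.64 − 161.1 = 99.47·3.3891 − 161.1 = 176.016.
B = 138.5·ln(29.64 − 10) − 305.0 = 138.5·ln 19.64 − 305.0 = 138.5·2.9776 − 305.0 = 107.393.
Rounded: (255, 176, 107).
In hex: #FFB06B.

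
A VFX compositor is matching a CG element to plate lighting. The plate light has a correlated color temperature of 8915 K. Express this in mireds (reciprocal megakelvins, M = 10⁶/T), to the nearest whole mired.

M = 10⁶ / 8915 = 112.170 → 112 mireds.

112 mireds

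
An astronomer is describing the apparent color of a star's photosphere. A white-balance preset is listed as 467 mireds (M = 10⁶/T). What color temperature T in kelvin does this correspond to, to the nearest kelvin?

T = 10⁶ / 467 = 2141.33 K → 2141 K.

2141 K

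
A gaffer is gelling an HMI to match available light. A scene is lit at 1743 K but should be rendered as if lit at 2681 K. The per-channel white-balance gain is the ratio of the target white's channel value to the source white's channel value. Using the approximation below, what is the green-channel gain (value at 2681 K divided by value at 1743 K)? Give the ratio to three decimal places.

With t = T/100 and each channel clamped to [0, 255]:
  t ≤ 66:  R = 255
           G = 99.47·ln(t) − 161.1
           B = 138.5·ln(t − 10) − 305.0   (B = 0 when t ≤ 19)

At 1743 K (t = 17.43):
  G = 99.47·ln 17.43 − 161.1 = 99.47·2.8582 − 161.1 = 123.204.
At 2681 K (t = 26.81):
  G = 99.47·ln 26.81 − 161.1 = 99.47·3.2888 − 161.1 = 166.034.
Gain = 166.034 / 123.204 = 1.3476 → 1.348.

1.348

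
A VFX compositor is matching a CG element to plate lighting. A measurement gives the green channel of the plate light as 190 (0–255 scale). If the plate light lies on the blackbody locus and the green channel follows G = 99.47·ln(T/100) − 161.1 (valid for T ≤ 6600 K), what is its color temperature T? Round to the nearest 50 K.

3400 K

ln t = (190 + 161.1) / 99.47 = 3.5297.
t = e^3.5297 = 34.114.
T = 100·t = 3411 K → 3400 K to the nearest 50 K.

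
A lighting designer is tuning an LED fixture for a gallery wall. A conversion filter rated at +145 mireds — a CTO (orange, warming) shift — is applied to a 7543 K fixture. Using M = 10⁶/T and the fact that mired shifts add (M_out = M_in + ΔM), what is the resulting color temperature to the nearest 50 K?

M_in = 10⁶/7543 = 132.57 mireds.
M_out = 132.57 + (+145) = 277.57 mireds.
T_out = 10⁶/277.57 = 3602.7 K → 3600 K.

3600 K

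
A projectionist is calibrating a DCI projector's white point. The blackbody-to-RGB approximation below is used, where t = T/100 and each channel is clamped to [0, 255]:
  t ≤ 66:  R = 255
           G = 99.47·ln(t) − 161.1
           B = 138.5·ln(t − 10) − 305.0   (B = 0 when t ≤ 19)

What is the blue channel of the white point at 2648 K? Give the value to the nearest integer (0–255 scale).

t = 2648/100 = 26.48; the t ≤ 66 branch applies.
B = 138.5·ln(26.48 − 10) − 305.0 = 138.5·ln 16.48 − 305.0 = 138.5·2.8021 − 305.0 = 83.097.
Rounded: 83.

83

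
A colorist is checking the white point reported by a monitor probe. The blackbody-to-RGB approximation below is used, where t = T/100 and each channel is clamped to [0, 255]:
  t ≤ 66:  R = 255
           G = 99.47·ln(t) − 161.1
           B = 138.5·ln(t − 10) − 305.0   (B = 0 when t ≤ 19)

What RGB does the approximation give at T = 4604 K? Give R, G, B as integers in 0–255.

R=255, G=220, B=191

t = 4604/100 = 46.04; the t ≤ 66 branch applies.
R = 255 by definition for t ≤ 66.
G = 99.47·ln 46.04 − 161.1 = 99.47·3.8295 − 161.1 = 219.821.
B = 138.5·ln(46.04 − 10) − 305.0 = 138.5·ln 36.04 − 305.0 = 138.5·3.5846 − 305.0 = 191.471.
Rounded: (255, 220, 191).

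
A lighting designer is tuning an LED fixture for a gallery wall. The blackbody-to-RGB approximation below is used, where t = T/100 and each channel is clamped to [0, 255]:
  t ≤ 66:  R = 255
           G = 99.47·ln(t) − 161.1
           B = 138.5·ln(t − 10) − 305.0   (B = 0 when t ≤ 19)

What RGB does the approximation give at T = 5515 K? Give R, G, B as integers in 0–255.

R=255, G=238, B=223

t = 5515/100 = 55.15; the t ≤ 66 branch applies.
R = 255 by definition for t ≤ 66.
G = 99.47·ln 55.15 − 161.1 = 99.47·4.0101 − 161.1 = 237.780.
B = 138.5·ln(55.15 − 10) − 305.0 = 138.5·ln 45.15 − 305.0 = 138.5·3.8100 − 305.0 = 222.684.
Rounded: (255, 238, 223).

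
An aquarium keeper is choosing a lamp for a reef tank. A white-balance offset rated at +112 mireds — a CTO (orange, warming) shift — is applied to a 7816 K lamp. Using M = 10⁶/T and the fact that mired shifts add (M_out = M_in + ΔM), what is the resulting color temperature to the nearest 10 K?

4170 K

M_in = 10⁶/7816 = 127.94 mireds.
M_out = 127.94 + (+112) = 239.94 mireds.
T_out = 10⁶/239.94 = 4167.7 K → 4170 K.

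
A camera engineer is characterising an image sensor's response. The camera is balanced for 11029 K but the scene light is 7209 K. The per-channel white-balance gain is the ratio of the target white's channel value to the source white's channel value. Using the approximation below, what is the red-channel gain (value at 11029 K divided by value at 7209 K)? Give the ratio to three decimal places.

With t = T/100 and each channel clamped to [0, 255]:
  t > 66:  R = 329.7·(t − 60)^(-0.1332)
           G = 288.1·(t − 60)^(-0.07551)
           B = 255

At 7209 K (t = 72.09):
  R = 329.7·(72.09 − 60)^(-0.1332) = 329.7·12.09^(-0.1332) = 329.7·0.71750 = 236.559.
At 11029 K (t = 110.29):
  R = 329.7·(110.29 − 60)^(-0.1332) = 329.7·50.29^(-0.1332) = 329.7·0.59342 = 195.651.
Gain = 195.651 / 236.559 = 0.8271 → 0.827.

0.827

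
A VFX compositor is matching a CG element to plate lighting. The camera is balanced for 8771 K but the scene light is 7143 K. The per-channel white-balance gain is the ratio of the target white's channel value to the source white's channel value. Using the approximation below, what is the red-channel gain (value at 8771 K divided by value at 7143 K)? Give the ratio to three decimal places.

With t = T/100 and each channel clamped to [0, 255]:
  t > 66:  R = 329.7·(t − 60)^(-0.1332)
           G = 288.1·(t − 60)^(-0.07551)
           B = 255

0.889

At 7143 K (t = 71.43):
  R = 329.7·(71.43 − 60)^(-0.1332) = 329.7·11.43^(-0.1332) = 329.7·0.72288 = 238.335.
At 8771 K (t = 87.71):
  R = 329.7·(87.71 − 60)^(-0.1332) = 329.7·27.71^(-0.1332) = 329.7·0.64245 = 211.816.
Gain = 211.816 / 238.335 = 0.8887 → 0.889.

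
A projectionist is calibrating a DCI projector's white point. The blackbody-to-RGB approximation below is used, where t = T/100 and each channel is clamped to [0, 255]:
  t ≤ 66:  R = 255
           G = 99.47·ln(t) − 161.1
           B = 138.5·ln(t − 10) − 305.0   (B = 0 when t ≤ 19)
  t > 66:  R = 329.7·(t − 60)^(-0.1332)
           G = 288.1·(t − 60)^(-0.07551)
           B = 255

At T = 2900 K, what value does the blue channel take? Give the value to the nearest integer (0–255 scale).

t = 2900/100 = 29; the t ≤ 66 branch applies.
B = 138.5·ln(29 − 10) − 305.0 = 138.5·ln 19 − 305.0 = 138.5·2.9444 − 305.0 = 102.805.
Rounded: 103.

103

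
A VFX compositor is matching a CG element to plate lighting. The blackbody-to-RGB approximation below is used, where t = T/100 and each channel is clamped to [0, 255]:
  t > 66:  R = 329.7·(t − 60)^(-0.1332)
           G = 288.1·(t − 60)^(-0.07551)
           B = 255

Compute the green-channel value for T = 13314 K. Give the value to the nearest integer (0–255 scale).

208

t = 13314/100 = 133.14; the t > 66 branch applies.
G = 288.1·(133.14 − 60)^(-0.07551) = 288.1·73.14^(-0.07551) = 288.1·0.72317 = 208.344.
Rounded: 208.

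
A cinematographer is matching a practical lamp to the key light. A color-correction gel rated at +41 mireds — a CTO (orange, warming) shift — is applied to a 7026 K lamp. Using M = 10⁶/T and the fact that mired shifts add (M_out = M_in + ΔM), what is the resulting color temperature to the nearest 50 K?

5450 K

M_in = 10⁶/7026 = 142.33 mireds.
M_out = 142.33 + (+41) = 183.33 mireds.
T_out = 10⁶/183.33 = 5454.7 K → 5450 K.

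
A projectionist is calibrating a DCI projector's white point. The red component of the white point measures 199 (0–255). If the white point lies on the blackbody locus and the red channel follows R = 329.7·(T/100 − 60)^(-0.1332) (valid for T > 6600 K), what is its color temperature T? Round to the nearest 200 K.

10400 K

(t − 60)^(-0.1332) = 199/329.7 = 0.60358.
t − 60 = 0.60358^(1/-0.1332) = 0.60358^(-7.508) = 44.273, so t = 104.273.
T = 100·t = 10427 K → 10400 K to the nearest 200 K.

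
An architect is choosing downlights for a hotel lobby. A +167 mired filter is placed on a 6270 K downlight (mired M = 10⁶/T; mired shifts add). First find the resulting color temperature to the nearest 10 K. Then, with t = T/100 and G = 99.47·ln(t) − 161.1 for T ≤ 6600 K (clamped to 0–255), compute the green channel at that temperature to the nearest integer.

M_in = 10⁶/6270 = 159.49; M_out = 159.49 + (+167) = 326.49.
T_out = 10⁶/326.49 = 3062.9 K → 3060 K; t = 30.6.
G = 99.47·ln 30.6 − 161.1 = 99.47·3.4210 − 161.1 = 179.187.
Rounded: 179.

179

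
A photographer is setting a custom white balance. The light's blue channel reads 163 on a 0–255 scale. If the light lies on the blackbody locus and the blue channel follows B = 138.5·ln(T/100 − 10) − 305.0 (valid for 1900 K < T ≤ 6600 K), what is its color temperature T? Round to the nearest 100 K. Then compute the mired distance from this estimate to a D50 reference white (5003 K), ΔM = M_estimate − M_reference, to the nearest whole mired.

+57 mireds

ln(t − 10) = (163 + 305.0) / 138.5 = 3.3791.
t − 10 = e^3.3791 = 29.343, so t = 39.343.
T = 100·t = 3934 K → 3900 K to the nearest 100 K.
M_estimate = 10⁶/3900 = 256.41; M_reference = 10⁶/5003 = 199.88.
ΔM = 256.41 − 199.88 = 56.53 → +57 mireds.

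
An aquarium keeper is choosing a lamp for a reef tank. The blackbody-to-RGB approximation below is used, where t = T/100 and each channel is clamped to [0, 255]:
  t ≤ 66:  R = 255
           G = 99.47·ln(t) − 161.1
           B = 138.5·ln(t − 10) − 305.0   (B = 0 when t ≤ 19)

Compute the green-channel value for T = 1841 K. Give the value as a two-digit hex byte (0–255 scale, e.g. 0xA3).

t = 1841/100 = 18.41; the t ≤ 66 branch applies.
G = 99.47·ln 18.41 − 161.1 = 99.47·2.9129 − 161.1 = 128.646.
Rounded: 129; in hex, 0x81.

0x81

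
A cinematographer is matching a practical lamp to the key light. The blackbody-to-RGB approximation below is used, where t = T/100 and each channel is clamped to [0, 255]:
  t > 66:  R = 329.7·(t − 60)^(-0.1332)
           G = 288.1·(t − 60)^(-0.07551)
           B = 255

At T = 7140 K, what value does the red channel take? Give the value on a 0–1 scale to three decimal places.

0.935

t = 7140/100 = 71.4; the t > 66 branch applies.
R = 329.7·(71.4 − 60)^(-0.1332) = 329.7·11.4^(-0.1332) = 329.7·0.72314 = 238.418.
On a 0–1 scale: 238.418/255 = 0.9350 → 0.935.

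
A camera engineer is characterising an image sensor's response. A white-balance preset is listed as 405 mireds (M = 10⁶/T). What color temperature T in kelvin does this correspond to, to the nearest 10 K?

2470 K

T = 10⁶ / 405 = 2469.14 K → 2470 K.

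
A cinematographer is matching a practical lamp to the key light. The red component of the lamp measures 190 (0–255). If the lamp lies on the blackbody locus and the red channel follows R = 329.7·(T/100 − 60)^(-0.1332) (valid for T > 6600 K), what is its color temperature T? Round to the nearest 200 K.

12200 K

(t − 60)^(-0.1332) = 190/329.7 = 0.57628.
t − 60 = 0.57628^(1/-0.1332) = 0.57628^(-7.508) = 62.667, so t = 122.667.
T = 100·t = 12267 K → 12200 K to the nearest 200 K.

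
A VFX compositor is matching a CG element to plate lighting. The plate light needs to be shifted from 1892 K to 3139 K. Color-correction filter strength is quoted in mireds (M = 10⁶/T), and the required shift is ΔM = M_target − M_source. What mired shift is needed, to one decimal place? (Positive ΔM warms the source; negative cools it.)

-210.0 mireds

M_source = 10⁶/1892 = 528.541; M_target = 10⁶/3139 = 318.573.
ΔM = 318.573 − 528.541 = -209.968 → -210.0 mireds, a cooling shift.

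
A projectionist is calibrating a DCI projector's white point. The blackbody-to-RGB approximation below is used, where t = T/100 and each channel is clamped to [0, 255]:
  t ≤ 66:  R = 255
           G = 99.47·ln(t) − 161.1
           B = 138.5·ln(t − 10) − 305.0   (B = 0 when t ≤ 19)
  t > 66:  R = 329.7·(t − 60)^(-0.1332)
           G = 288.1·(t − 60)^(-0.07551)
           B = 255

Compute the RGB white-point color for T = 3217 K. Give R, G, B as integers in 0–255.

R=255, G=184, B=124

t = 3217/100 = 32.17; the t ≤ 66 branch applies.
R = 255 by definition for t ≤ 66.
G = 99.47·ln 32.17 − 161.1 = 99.47·3.4710 − 161.1 = 184.164.
B = 138.5·ln(32.17 − 10) − 305.0 = 138.5·ln 22.17 − 305.0 = 138.5·3.0987 − 305.0 = 124.175.
Rounded: (255, 184, 124).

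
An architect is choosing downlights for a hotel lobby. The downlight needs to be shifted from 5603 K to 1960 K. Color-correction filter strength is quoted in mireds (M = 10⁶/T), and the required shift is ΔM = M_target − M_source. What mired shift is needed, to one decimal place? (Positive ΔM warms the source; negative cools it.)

+331.7 mireds

M_source = 10⁶/5603 = 178.476; M_target = 10⁶/1960 = 510.204.
ΔM = 510.204 − 178.476 = 331.728 → +331.7 mireds, a warming shift.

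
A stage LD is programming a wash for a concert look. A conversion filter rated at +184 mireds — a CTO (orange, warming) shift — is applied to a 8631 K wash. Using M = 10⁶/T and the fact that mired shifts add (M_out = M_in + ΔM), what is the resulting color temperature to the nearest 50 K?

3350 K

M_in = 10⁶/8631 = 115.86 mireds.
M_out = 115.86 + (+184) = 299.86 mireds.
T_out = 10⁶/299.86 = 3334.9 K → 3350 K.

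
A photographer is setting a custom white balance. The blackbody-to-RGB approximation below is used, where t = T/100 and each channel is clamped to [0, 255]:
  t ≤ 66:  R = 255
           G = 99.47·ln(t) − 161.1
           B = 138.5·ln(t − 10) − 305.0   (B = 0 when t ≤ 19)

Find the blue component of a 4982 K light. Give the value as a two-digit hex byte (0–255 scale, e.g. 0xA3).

0xCD

t = 4982/100 = 49.82; the t ≤ 66 branch applies.
B = 138.5·ln(49.82 − 10) − 305.0 = 138.5·ln 39.82 − 305.0 = 138.5·3.6844 − 305.0 = 205.285.
Rounded: 205; in hex, 0xCD.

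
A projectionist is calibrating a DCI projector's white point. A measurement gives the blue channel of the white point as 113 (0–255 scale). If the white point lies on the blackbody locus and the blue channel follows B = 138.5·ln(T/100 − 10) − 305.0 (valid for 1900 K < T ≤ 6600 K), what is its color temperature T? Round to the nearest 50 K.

3050 K

ln(t − 10) = (113 + 305.0) / 138.5 = 3.0181.
t − 10 = e^3.0181 = 20.451, so t = 30.451.
T = 100·t = 3045 K → 3050 K to the nearest 50 K.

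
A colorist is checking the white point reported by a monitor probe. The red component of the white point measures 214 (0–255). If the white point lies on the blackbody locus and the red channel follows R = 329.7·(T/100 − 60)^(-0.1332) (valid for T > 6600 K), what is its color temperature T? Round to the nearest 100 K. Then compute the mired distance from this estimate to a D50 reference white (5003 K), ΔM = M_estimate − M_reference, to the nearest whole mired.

-84 mireds

(t − 60)^(-0.1332) = 214/329.7 = 0.64907.
t − 60 = 0.64907^(1/-0.1332) = 0.64907^(-7.508) = 25.657, so t = 85.657.
T = 100·t = 8566 K → 8600 K to the nearest 100 K.
M_estimate = 10⁶/8600 = 116.28; M_reference = 10⁶/5003 = 199.88.
ΔM = 116.28 − 199.88 = -83.60 → -84 mireds.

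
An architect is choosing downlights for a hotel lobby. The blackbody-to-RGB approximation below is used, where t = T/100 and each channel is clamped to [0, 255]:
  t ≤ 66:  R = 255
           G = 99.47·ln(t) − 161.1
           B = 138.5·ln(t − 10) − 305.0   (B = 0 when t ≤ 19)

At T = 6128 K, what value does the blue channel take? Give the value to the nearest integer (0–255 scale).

t = 6128/100 = 61.28; the t ≤ 66 branch applies.
B = 138.5·ln(61.28 − 10) − 305.0 = 138.5·ln 51.28 − 305.0 = 138.5·3.9373 − 305.0 = 240.316.
Rounded: 240.

240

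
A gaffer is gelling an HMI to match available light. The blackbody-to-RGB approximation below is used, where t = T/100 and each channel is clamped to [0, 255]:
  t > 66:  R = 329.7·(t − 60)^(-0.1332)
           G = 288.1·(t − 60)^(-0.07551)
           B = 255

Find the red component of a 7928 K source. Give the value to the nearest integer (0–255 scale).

t = 7928/100 = 79.28; the t > 66 branch applies.
R = 329.7·(79.28 − 60)^(-0.1332) = 329.7·19.28^(-0.1332) = 329.7·0.67425 = 222.302.
Rounded: 222.

222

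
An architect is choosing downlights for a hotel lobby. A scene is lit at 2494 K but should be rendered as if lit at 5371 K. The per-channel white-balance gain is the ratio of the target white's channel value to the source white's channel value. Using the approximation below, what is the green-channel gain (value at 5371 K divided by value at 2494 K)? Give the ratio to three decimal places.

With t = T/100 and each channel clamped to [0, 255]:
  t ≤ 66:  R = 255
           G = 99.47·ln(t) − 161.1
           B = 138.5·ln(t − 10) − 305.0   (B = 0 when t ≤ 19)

1.480

At 2494 K (t = 24.94):
  G = 99.47·ln 24.94 − 161.1 = 99.47·3.2165 − 161.1 = 158.843.
At 5371 K (t = 53.71):
  G = 99.47·ln 53.71 − 161.1 = 99.47·3.9836 − 161.1 = 235.149.
Gain = 235.149 / 158.843 = 1.4804 → 1.480.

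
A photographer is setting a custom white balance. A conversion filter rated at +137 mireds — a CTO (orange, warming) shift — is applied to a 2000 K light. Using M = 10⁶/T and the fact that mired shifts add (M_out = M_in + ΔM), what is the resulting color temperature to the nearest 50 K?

M_in = 10⁶/2000 = 500.00 mireds.
M_out = 500.00 + (+137) = 637.00 mireds.
T_out = 10⁶/637.00 = 1569.9 K → 1550 K.

1550 K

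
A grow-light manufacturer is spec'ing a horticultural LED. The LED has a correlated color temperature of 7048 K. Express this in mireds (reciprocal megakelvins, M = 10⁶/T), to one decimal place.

141.9 mireds

M = 10⁶ / 7048 = 141.884 → 141.9 mireds.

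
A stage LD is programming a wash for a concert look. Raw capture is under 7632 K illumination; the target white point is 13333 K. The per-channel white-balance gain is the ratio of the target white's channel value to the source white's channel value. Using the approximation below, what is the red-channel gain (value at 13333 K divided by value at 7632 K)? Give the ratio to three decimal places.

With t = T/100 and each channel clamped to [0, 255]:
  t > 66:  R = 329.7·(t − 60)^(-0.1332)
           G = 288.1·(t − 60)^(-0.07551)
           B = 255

At 7632 K (t = 76.32):
  R = 329.7·(76.32 − 60)^(-0.1332) = 329.7·16.32^(-0.1332) = 329.7·0.68939 = 227.292.
At 13333 K (t = 133.33):
  R = 329.7·(133.33 − 60)^(-0.1332) = 329.7·73.33^(-0.1332) = 329.7·0.56434 = 186.064.
Gain = 186.064 / 227.292 = 0.8186 → 0.819.

0.819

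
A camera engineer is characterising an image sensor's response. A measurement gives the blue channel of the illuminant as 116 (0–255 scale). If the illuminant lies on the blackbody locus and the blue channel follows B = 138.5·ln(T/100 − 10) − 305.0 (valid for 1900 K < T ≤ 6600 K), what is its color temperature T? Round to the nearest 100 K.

ln(t − 10) = (116 + 305.0) / 138.5 = 3.0397.
t − 10 = e^3.0397 = 20.899, so t = 30.899.
T = 100·t = 3090 K → 3100 K to the nearest 100 K.

3100 K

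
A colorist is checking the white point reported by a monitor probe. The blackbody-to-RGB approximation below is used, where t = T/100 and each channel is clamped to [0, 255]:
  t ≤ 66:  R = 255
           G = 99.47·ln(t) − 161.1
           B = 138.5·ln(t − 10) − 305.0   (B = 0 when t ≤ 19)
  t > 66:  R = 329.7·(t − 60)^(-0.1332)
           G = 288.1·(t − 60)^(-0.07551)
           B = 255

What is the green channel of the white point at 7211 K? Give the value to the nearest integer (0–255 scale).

239

t = 7211/100 = 72.11; the t > 66 branch applies.
G = 288.1·(72.11 − 60)^(-0.07551) = 288.1·12.11^(-0.07551) = 288.1·0.82835 = 238.646.
Rounded: 239.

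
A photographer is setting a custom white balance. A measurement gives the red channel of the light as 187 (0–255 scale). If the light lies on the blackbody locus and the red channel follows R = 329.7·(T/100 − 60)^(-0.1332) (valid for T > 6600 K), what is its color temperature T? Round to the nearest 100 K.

(t − 60)^(-0.1332) = 187/329.7 = 0.56718.
t − 60 = 0.56718^(1/-0.1332) = 0.56718^(-7.508) = 70.620, so t = 130.620.
T = 100·t = 13062 K → 13100 K to the nearest 100 K.

13100 K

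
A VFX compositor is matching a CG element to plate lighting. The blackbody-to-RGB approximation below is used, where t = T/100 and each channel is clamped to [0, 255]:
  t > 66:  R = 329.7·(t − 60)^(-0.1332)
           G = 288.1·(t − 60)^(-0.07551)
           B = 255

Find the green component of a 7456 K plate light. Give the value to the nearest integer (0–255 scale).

t = 7456/100 = 74.56; the t > 66 branch applies.
G = 288.1·(74.56 − 60)^(-0.07551) = 288.1·14.56^(-0.07551) = 288.1·0.81690 = 235.349.
Rounded: 235.

235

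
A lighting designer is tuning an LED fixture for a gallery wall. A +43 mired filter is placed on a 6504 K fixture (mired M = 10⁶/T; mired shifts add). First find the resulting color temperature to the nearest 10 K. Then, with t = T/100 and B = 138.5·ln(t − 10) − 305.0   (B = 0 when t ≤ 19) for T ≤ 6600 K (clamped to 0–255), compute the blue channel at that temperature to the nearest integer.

209

M_in = 10⁶/6504 = 153.75; M_out = 153.75 + (+43) = 196.75.
T_out = 10⁶/196.75 = 5082.6 K → 5080 K; t = 50.8.
B = 138.5·ln(50.8 − 10) − 305.0 = 138.5·ln 40.8 − 305.0 = 138.5·3.7087 − 305.0 = 208.652.
Rounded: 209.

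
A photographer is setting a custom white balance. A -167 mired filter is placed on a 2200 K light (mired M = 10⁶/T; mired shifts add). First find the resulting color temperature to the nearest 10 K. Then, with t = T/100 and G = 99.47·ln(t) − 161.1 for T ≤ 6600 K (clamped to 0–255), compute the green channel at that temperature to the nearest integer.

192

M_in = 10⁶/2200 = 454.55; M_out = 454.55 + (-167) = 287.55.
T_out = 10⁶/287.55 = 3477.7 K → 3480 K; t = 34.8.
G = 99.47·ln 34.8 − 161.1 = 99.47·3.5496 − 161.1 = 191.980.
Rounded: 192.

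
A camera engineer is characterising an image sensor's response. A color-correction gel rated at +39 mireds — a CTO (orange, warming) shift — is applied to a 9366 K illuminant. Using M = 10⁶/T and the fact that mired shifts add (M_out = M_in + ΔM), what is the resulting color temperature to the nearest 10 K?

6860 K

M_in = 10⁶/9366 = 106.77 mireds.
M_out = 106.77 + (+39) = 145.77 mireds.
T_out = 10⁶/145.77 = 6860.2 K → 6860 K.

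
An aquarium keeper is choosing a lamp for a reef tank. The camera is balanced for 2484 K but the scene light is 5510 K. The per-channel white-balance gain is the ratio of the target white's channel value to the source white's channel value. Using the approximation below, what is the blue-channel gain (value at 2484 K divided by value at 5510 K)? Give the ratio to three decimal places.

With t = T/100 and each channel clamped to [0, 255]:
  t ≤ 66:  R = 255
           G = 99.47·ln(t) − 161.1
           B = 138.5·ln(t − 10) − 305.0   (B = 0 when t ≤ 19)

0.308

At 5510 K (t = 55.1):
  B = 138.5·ln(55.1 − 10) − 305.0 = 138.5·ln 45.1 − 305.0 = 138.5·3.8089 − 305.0 = 222.530.
At 2484 K (t = 24.84):
  B = 138.5·ln(24.84 − 10) − 305.0 = 138.5·ln 14.84 − 305.0 = 138.5·2.6973 − 305.0 = 68.580.
Gain = 68.580 / 222.530 = 0.3082 → 0.308.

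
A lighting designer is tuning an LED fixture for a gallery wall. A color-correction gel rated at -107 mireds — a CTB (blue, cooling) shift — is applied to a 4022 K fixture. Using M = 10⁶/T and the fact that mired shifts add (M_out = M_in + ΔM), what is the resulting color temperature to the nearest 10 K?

7060 K

M_in = 10⁶/4022 = 248.63 mireds.
M_out = 248.63 + (-107) = 141.63 mireds.
T_out = 10⁶/141.63 = 7060.5 K → 7060 K.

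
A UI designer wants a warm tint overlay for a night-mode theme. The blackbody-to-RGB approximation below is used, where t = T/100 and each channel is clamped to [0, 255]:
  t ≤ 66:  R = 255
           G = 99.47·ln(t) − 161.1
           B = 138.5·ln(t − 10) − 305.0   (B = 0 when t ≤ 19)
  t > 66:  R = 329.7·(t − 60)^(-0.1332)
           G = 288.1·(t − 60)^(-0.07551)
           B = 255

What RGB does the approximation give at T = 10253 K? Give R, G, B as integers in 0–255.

t = 10253/100 = 102.53; the t > 66 branch applies.
R = 329.7·(102.53 − 60)^(-0.1332) = 329.7·42.53^(-0.1332) = 329.7·0.60682 = 200.068.
G = 288.1·(102.53 − 60)^(-0.07551) = 288.1·42.53^(-0.07551) = 288.1·0.75339 = 217.050.
B = 255 by definition for t > 66.
Rounded: (200, 217, 255).

R=200, G=217, B=255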